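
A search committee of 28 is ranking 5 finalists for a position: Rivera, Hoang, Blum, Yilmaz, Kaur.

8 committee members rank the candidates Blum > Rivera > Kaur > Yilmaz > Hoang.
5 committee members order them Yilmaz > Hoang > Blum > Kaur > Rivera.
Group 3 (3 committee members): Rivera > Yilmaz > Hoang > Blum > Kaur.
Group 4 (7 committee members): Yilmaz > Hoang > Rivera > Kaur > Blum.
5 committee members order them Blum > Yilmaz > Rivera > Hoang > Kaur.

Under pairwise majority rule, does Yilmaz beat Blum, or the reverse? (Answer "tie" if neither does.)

Yilmaz

Ballots ranking Yilmaz above Blum: 5 + 3 + 7 = 15.
Ballots ranking Blum above Yilmaz: 28 − 15 = 13.
Yilmaz wins the head-to-head 15–13.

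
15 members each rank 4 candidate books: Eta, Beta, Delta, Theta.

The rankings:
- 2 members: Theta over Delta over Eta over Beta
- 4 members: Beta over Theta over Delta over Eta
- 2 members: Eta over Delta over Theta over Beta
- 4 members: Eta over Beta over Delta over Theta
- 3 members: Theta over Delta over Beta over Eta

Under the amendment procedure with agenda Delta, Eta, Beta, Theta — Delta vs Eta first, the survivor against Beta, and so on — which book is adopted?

Beta

Round 1: Delta vs Eta — 9–6, Delta advances.
Round 2: Delta vs Beta — 7–8, Beta advances.
Round 3: Beta vs Theta — 8–7, Beta advances.
The agenda winner is Beta.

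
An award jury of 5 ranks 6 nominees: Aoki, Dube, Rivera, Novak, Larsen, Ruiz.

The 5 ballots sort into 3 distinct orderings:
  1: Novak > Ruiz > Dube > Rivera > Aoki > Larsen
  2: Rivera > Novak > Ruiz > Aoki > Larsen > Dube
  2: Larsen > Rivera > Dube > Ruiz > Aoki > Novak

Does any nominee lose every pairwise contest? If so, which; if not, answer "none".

Pairwise majorities:
Aoki vs Dube: Dube, 3–2.
Aoki vs Rivera: Rivera, 5–0.
Aoki vs Novak: 2 for Aoki, 3 for Novak — Novak by 3–2.
Aoki vs Larsen: 1+2 = 3 for Aoki, 2 for Larsen — Aoki by 3–2.
Aoki–Ruiz: Ruiz 5–0.
Dube vs Rivera: Rivera, 4–1.
Dube–Novak: Novak 3–2.
Dube vs Larsen: Dube preferred on 1 ballot; Larsen wins 4–1.
Dube vs Ruiz: Dube is ranked higher on 2 ballots, Ruiz on 3. Ruiz wins 3–2.
Rivera vs Novak: Rivera preferred on 2+2 = 4 ballots; Rivera wins 4–1.
Rivera vs Larsen: Rivera, 3–2.
Rivera vs Ruiz: Rivera, 4–1.
Novak–Larsen: Novak 3–2.
Novak–Ruiz: Novak 3–2.
Larsen vs Ruiz: Larsen is ranked higher on 2 ballots, Ruiz on 3. Ruiz wins 3–2.
Every nominee wins at least one matchup (Aoki beats Larsen; Dube beats Aoki; Rivera beats Aoki; Novak beats Aoki; Larsen beats Dube; Ruiz beats Aoki), so there is no Condorcet loser.

none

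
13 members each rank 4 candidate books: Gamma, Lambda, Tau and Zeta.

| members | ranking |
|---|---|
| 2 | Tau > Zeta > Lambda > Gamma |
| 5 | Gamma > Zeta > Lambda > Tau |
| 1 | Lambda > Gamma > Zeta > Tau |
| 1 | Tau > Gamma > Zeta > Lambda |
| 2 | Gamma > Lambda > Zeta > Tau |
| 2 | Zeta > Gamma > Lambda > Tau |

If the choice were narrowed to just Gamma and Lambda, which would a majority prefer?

Gamma

Ballots ranking Gamma above Lambda: 5 + 1 + 2 + 2 = 10.
Ballots ranking Lambda above Gamma: 13 − 10 = 3.
Gamma wins the head-to-head 10–3.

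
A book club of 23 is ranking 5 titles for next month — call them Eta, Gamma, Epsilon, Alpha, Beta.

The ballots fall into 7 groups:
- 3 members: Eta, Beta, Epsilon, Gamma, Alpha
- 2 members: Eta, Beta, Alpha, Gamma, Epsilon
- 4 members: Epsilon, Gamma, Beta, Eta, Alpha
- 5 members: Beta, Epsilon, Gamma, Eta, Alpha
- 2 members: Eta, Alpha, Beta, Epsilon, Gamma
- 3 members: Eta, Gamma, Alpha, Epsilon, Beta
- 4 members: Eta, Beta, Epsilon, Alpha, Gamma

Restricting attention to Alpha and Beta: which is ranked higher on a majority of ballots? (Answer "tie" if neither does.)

Ballots ranking Alpha above Beta: 2 + 3 = 5.
Ballots ranking Beta above Alpha: 23 − 5 = 18.
Beta wins the head-to-head 18–5.

Beta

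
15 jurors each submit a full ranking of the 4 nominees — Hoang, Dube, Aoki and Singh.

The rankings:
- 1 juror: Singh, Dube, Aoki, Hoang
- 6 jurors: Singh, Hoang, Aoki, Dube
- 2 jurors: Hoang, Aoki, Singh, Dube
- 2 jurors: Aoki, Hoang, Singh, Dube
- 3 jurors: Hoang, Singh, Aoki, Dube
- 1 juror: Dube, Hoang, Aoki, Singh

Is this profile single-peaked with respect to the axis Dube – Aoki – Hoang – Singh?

Axis positions: Dube=1, Aoki=2, Hoang=3, Singh=4.
Faction 1: ranking walks positions 4-1-2-3; Dube is ranked above Hoang even though Hoang lies between Dube and the peak Singh on the axis — preferences dip and rise again. Not single-peaked.
Faction 2 (peak Singh at position 4): ranking walks positions 4-3-2-1, expanding outward from the peak — single-peaked.
Faction 3 (peak Hoang at position 3): ranking walks positions 3-2-4-1, expanding outward from the peak — single-peaked.
Faction 4 (peak Aoki at position 2): ranking walks positions 2-3-4-1, expanding outward from the peak — single-peaked.
Faction 5 (peak Hoang at position 3): ranking walks positions 3-4-2-1, expanding outward from the peak — single-peaked.
Faction 6: ranking walks positions 1-3-2-4; Hoang is ranked above Aoki even though Aoki lies between Hoang and the peak Dube on the axis — preferences dip and rise again. Not single-peaked.
Faction 1 violates single-peakedness, so the profile is not single-peaked on this axis.

no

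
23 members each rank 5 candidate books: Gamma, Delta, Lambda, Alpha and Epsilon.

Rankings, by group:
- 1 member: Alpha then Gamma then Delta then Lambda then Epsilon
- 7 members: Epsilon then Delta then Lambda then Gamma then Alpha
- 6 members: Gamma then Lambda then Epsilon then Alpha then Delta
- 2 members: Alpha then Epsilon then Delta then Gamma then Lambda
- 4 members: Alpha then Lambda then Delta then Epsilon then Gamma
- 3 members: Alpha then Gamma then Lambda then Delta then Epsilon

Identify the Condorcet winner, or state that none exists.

none

Check each pair by majority over 23 ballots:
Gamma vs Delta: 10 to 13, Delta.
Gamma vs Lambda: Gamma is ranked higher on 1+6+2+3 = 12 ballots, Lambda on 11. Gamma wins 12–11.
Gamma vs Alpha: 13 to 10, Gamma.
Gamma vs Epsilon: 1+6+3 = 10 for Gamma, 13 for Epsilon — Epsilon by 13–10.
Delta vs Lambda: 1+7+2 = 10 for Delta, 13 for Lambda — Lambda by 13–10.
Delta vs Alpha: Delta preferred on 7 ballots; Alpha wins 16–7.
Delta vs Epsilon: Delta is ranked higher on 1+4+3 = 8 ballots, Epsilon on 15. Epsilon wins 15–8.
Lambda vs Alpha: 13 to 10, Lambda.
Lambda vs Epsilon: Lambda preferred on 1+6+4+3 = 14 ballots; Lambda wins 14–9.
Alpha vs Epsilon: Alpha is ranked higher on 1+2+4+3 = 10 ballots, Epsilon on 13. Epsilon wins 13–10.
Every book loses at least once (Gamma loses to Delta; Delta loses to Lambda; Lambda loses to Gamma; Alpha loses to Gamma; Epsilon loses to Lambda). The majority relation contains the cycle Gamma > Lambda > Delta > Gamma, so there is no Condorcet winner.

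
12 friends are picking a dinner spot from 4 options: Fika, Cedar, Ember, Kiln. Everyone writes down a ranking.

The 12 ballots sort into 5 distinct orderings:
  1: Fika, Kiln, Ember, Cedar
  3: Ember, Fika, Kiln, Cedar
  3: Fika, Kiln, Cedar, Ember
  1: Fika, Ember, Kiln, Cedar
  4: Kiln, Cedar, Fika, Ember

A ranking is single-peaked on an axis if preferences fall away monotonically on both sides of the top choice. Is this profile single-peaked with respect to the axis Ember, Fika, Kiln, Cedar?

yes

Axis positions: Ember=1, Fika=2, Kiln=3, Cedar=4.
Ballot type 1 (peak Fika at position 2): ranking walks positions 2-3-1-4, expanding outward from the peak — single-peaked.
Ballot type 2 (peak Ember at position 1): ranking walks positions 1-2-3-4, expanding outward from the peak — single-peaked.
Ballot type 3 (peak Fika at position 2): ranking walks positions 2-3-4-1, expanding outward from the peak — single-peaked.
Ballot type 4 (peak Fika at position 2): ranking walks positions 2-1-3-4, expanding outward from the peak — single-peaked.
Ballot type 5 (peak Kiln at position 3): ranking walks positions 3-4-2-1, expanding outward from the peak — single-peaked.
Every ranking is single-peaked on this axis.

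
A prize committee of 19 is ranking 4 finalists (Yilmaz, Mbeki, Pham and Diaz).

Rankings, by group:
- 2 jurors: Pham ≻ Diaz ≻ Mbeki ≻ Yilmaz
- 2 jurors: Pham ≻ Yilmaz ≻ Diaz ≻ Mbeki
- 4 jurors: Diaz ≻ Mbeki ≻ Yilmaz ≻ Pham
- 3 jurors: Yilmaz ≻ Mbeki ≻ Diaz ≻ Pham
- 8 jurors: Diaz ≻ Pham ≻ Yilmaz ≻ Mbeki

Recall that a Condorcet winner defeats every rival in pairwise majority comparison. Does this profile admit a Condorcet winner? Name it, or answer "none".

Head-to-head results (19 jurors):
Yilmaz–Mbeki: Yilmaz 13–6.
Yilmaz vs Pham: Pham, 12–7.
Yilmaz vs Diaz: Diaz, 14–5.
Mbeki vs Pham: Pham, 12–7.
Mbeki–Diaz: Diaz 16–3.
Pham vs Diaz: Diaz wins 15–4.
Diaz defeats every rival head-to-head and is the Condorcet winner.

Diaz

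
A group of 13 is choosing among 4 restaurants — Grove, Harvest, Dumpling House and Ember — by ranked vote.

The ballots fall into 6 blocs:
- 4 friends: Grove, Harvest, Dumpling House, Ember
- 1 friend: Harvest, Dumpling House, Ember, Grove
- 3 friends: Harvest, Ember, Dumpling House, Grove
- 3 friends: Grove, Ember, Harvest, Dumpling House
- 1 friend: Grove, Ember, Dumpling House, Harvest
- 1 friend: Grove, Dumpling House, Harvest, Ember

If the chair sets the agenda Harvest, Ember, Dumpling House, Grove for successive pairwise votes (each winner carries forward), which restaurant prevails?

Round 1: Harvest vs Ember — 9–4, Harvest advances.
Round 2: Harvest vs Dumpling House — 11–2, Harvest advances.
Round 3: Harvest vs Grove — 4–9, Grove advances.
The agenda winner is Grove.

Grove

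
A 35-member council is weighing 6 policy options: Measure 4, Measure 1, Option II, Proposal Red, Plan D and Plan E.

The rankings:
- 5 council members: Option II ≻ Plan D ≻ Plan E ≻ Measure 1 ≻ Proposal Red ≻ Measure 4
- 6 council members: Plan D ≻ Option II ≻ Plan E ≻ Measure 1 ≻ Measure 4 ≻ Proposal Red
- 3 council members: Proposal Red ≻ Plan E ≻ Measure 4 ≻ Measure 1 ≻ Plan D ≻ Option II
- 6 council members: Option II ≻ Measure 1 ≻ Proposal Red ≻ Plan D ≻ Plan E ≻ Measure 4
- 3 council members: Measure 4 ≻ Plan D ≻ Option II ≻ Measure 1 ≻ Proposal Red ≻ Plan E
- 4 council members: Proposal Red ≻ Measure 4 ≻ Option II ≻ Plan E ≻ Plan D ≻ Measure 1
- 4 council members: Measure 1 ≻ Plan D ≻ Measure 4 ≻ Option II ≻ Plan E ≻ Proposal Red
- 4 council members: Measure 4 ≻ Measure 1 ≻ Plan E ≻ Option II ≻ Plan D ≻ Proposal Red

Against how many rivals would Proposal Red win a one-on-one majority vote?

1

Proposal Red against each rival (35 council members):
Proposal Red vs Measure 4: 5+3+6+4 = 18 for Proposal Red, 17 for Measure 4 — Proposal Red by 18–17.
Proposal Red vs Measure 1: Proposal Red is ranked higher on 3+4 = 7 ballots, Measure 1 on 28. Measure 1 wins 28–7.
Proposal Red vs Option II: 7 to 28, Option II.
Proposal Red vs Plan D: Plan D wins 22–13.
Proposal Red vs Plan E: 3+6+3+4 = 16 for Proposal Red, 19 for Plan E — Plan E by 19–16.
Proposal Red beats Measure 4; loses to Measure 1, Option II, Plan D, Plan E — 1 pairwise win.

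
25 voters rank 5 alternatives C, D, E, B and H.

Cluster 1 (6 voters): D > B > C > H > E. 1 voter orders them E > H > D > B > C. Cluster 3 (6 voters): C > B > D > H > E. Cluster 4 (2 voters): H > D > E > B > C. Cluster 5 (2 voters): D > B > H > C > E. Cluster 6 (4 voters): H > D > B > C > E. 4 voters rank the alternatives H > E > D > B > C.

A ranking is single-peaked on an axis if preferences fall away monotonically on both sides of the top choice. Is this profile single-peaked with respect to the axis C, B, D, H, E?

yes

Axis positions: C=1, B=2, D=3, H=4, E=5.
Cluster 1 (peak D at position 3): ranking walks positions 3-2-1-4-5, expanding outward from the peak — single-peaked.
Cluster 2 (peak E at position 5): ranking walks positions 5-4-3-2-1, expanding outward from the peak — single-peaked.
Cluster 3 (peak C at position 1): ranking walks positions 1-2-3-4-5, expanding outward from the peak — single-peaked.
Cluster 4 (peak H at position 4): ranking walks positions 4-3-5-2-1, expanding outward from the peak — single-peaked.
Cluster 5 (peak D at position 3): ranking walks positions 3-2-4-1-5, expanding outward from the peak — single-peaked.
Cluster 6 (peak H at position 4): ranking walks positions 4-3-2-1-5, expanding outward from the peak — single-peaked.
Cluster 7 (peak H at position 4): ranking walks positions 4-5-3-2-1, expanding outward from the peak — single-peaked.
Every ranking is single-peaked on this axis.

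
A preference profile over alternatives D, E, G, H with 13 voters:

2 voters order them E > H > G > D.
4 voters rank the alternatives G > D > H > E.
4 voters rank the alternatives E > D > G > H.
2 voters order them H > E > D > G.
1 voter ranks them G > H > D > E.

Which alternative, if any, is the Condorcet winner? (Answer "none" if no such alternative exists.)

Head-to-head results (13 voters):
D vs E: 4+1 = 5 for D, 8 for E — E by 8–5.
D vs G: D preferred on 4+2 = 6 ballots; G wins 7–6.
D vs H: 8 to 5, D.
E vs G: E is ranked higher on 2+4+2 = 8 ballots, G on 5. E wins 8–5.
E vs H: E is ranked higher on 2+4 = 6 ballots, H on 7. H wins 7–6.
G vs H: G preferred on 4+4+1 = 9 ballots; G wins 9–4.
No alternative is unbeaten: D loses to E; E loses to H; G loses to E; H loses to D. In particular D > H > E > D is a majority cycle — no Condorcet winner exists.

none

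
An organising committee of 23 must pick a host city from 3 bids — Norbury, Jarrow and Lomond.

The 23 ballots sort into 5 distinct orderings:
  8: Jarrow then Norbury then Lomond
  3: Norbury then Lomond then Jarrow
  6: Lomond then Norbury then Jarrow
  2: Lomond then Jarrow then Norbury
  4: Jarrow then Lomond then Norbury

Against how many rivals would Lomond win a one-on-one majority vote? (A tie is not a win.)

Lomond against each rival (23 organisers):
Lomond–Norbury: Lomond 12–11.
Lomond vs Jarrow: Jarrow wins 12–11.
Lomond beats Norbury; loses to Jarrow — 1 pairwise win.

1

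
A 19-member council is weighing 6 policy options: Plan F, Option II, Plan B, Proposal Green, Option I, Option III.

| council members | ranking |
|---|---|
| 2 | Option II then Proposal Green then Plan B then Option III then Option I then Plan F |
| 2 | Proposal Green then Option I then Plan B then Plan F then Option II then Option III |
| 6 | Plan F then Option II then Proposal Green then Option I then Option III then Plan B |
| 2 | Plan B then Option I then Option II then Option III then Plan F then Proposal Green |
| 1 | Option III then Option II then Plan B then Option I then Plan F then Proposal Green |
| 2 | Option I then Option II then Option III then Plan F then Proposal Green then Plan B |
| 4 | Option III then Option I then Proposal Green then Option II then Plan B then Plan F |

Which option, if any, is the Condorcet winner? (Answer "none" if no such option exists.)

none

Pairwise majorities:
Plan F vs Option II: Option II, 11–8.
Plan F vs Plan B: Plan B wins 11–8.
Plan F–Proposal Green: Plan F 11–8.
Plan F–Option I: Option I 13–6.
Plan F vs Option III: Option III wins 11–8.
Option II vs Plan B: Option II wins 15–4.
Option II vs Proposal Green: Option II, 13–6.
Option II–Option I: Option I 10–9.
Option II–Option III: Option II 14–5.
Plan B vs Proposal Green: Proposal Green, 16–3.
Plan B–Option I: Option I 14–5.
Plan B vs Option III: Option III, 13–6.
Proposal Green–Option I: Proposal Green 10–9.
Proposal Green vs Option III: Proposal Green, 10–9.
Option I–Option III: Option I 12–7.
No option is unbeaten: Plan F loses to Option II; Option II loses to Option I; Plan B loses to Option II; Proposal Green loses to Plan F; Option I loses to Proposal Green; Option III loses to Option II. In particular Plan F beats Proposal Green beats Plan B beats Plan F is a majority cycle — no Condorcet winner exists.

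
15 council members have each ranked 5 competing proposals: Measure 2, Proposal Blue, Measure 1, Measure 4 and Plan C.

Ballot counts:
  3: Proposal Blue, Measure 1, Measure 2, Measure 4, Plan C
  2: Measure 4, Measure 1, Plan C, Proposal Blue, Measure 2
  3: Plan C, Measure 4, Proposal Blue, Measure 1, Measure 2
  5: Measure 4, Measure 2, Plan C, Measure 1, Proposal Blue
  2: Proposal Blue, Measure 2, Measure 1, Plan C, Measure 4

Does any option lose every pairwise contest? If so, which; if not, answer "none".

Head-to-head results (15 council members):
Measure 2 vs Proposal Blue: Proposal Blue wins 10–5.
Measure 2 vs Measure 1: Measure 1 wins 8–7.
Measure 2 vs Measure 4: Measure 2 preferred on 3+2 = 5 ballots; Measure 4 wins 10–5.
Measure 2 vs Plan C: Measure 2, 10–5.
Proposal Blue vs Measure 1: Proposal Blue is ranked higher on 3+3+2 = 8 ballots, Measure 1 on 7. Proposal Blue wins 8–7.
Proposal Blue vs Measure 4: 5 to 10, Measure 4.
Proposal Blue vs Plan C: Proposal Blue is ranked higher on 3+2 = 5 ballots, Plan C on 10. Plan C wins 10–5.
Measure 1–Measure 4: Measure 4 10–5.
Measure 1 vs Plan C: 7 to 8, Plan C.
Measure 4 vs Plan C: Measure 4 wins 10–5.
Each option has at least one pairwise win (Measure 2 beats Plan C; Proposal Blue beats Measure 2; Measure 1 beats Measure 2; Measure 4 beats Measure 2; Plan C beats Proposal Blue) — no Condorcet loser.

none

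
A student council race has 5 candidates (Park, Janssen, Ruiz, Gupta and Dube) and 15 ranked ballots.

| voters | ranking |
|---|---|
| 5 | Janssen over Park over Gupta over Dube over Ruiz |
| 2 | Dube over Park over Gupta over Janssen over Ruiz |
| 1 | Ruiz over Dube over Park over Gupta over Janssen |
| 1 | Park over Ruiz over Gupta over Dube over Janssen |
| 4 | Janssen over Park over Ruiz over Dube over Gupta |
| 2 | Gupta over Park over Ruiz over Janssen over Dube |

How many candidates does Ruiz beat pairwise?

1

Ruiz against each rival (15 voters):
Ruiz vs Park: Ruiz is ranked higher on 1 ballot, Park on 14. Park wins 14–1.
Ruiz vs Janssen: Janssen, 11–4.
Ruiz vs Gupta: Ruiz preferred on 1+1+4 = 6 ballots; Gupta wins 9–6.
Ruiz–Dube: Ruiz 8–7.
Ruiz beats Dube; loses to Park, Janssen, Gupta — 1 pairwise win.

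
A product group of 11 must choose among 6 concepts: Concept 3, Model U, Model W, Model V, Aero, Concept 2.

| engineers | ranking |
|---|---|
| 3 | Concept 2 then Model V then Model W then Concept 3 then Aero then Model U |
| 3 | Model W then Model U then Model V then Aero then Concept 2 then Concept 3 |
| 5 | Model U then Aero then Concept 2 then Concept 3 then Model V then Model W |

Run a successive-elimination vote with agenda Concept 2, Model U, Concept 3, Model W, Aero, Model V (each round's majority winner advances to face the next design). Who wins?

Model V

Round 1: Concept 2 vs Model U — 3–8, Model U advances.
Round 2: Model U vs Concept 3 — 8–3, Model U advances.
Round 3: Model U vs Model W — 5–6, Model W advances.
Round 4: Model W vs Aero — 6–5, Model W advances.
Round 5: Model W vs Model V — 3–8, Model V advances.
The agenda winner is Model V.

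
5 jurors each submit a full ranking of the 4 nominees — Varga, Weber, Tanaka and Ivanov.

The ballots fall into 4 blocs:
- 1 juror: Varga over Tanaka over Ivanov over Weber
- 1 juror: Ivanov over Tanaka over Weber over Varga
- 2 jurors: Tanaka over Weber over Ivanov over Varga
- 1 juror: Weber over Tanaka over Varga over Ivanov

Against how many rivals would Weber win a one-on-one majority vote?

Weber against each rival (5 jurors):
Weber vs Varga: Weber is ranked higher on 1+2+1 = 4 ballots, Varga on 1. Weber wins 4–1.
Weber vs Tanaka: Tanaka wins 4–1.
Weber vs Ivanov: Weber is ranked higher on 2+1 = 3 ballots, Ivanov on 2. Weber wins 3–2.
Weber beats Varga, Ivanov; loses to Tanaka — 2 pairwise wins.

2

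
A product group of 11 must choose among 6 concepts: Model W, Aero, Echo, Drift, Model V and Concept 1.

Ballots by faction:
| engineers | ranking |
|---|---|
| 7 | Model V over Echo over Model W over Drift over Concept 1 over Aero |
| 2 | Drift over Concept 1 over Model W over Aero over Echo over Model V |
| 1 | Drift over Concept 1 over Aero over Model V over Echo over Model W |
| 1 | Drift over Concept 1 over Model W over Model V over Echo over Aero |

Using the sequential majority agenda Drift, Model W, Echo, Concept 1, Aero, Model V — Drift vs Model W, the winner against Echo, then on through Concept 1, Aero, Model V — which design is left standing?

Round 1: Drift vs Model W — 4–7, Model W advances.
Round 2: Model W vs Echo — 3–8, Echo advances.
Round 3: Echo vs Concept 1 — 7–4, Echo advances.
Round 4: Echo vs Aero — 8–3, Echo advances.
Round 5: Echo vs Model V — 2–9, Model V advances.
The agenda winner is Model V.

Model V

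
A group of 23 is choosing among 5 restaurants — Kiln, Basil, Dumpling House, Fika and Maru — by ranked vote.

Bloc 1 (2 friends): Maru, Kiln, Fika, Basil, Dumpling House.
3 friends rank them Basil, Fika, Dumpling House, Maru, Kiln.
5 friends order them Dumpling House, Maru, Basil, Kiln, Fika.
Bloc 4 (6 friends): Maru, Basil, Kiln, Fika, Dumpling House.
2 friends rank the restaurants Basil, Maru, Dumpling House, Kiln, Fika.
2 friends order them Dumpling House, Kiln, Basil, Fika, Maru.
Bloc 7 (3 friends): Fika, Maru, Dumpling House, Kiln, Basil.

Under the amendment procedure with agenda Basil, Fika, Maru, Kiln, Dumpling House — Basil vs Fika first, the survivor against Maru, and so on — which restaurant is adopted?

Maru

Round 1: Basil vs Fika — 18–5, Basil advances.
Round 2: Basil vs Maru — 7–16, Maru advances.
Round 3: Maru vs Kiln — 21–2, Maru advances.
Round 4: Maru vs Dumpling House — 13–10, Maru advances.
Maru survives the agenda.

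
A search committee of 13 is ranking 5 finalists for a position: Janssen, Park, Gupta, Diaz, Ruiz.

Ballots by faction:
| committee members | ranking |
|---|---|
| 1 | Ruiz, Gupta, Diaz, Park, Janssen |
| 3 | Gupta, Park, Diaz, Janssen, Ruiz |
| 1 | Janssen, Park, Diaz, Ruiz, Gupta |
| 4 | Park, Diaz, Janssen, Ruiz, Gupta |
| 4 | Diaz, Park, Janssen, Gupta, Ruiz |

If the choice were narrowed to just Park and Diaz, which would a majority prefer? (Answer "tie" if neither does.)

Ballots ranking Park above Diaz: 3 + 1 + 4 = 8.
Ballots ranking Diaz above Park: 13 − 8 = 5.
Park wins the head-to-head 8–5.

Park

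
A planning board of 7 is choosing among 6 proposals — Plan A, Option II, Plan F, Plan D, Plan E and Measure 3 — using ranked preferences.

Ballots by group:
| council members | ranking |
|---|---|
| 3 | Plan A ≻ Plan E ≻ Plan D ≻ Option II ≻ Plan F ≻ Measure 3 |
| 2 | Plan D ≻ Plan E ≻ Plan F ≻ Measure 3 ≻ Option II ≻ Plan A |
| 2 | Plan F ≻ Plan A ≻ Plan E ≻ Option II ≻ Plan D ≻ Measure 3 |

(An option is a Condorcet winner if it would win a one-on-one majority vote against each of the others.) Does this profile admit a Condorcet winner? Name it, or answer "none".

none

Check each pair by majority over 7 ballots:
Plan A–Option II: Plan A 5–2.
Plan A–Plan F: Plan F 4–3.
Plan A vs Plan D: Plan A wins 5–2.
Plan A vs Plan E: Plan A wins 5–2.
Plan A vs Measure 3: Plan A wins 5–2.
Option II vs Plan F: Plan F, 4–3.
Option II–Plan D: Plan D 5–2.
Option II vs Plan E: Plan E, 7–0.
Option II vs Measure 3: Option II, 5–2.
Plan F vs Plan D: Plan D wins 5–2.
Plan F vs Plan E: Plan E wins 5–2.
Plan F–Measure 3: Plan F 7–0.
Plan D–Plan E: Plan E 5–2.
Plan D–Measure 3: Plan D 7–0.
Plan E–Measure 3: Plan E 7–0.
Each option drops at least one matchup (Plan A loses to Plan F; Option II loses to Plan A; Plan F loses to Plan D; Plan D loses to Plan A; Plan E loses to Plan A; Measure 3 loses to Plan A); the cycle Plan A → Plan D → Plan F → Plan A rules out a Condorcet winner.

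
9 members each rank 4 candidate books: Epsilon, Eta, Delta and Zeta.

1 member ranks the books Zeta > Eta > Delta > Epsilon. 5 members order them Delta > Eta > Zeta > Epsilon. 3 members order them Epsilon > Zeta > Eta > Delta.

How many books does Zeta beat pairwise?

1

Zeta against each rival (9 members):
Zeta–Epsilon: Zeta 6–3.
Zeta vs Eta: Eta wins 5–4.
Zeta vs Delta: Delta wins 5–4.
Zeta beats Epsilon; loses to Eta, Delta — 1 pairwise win.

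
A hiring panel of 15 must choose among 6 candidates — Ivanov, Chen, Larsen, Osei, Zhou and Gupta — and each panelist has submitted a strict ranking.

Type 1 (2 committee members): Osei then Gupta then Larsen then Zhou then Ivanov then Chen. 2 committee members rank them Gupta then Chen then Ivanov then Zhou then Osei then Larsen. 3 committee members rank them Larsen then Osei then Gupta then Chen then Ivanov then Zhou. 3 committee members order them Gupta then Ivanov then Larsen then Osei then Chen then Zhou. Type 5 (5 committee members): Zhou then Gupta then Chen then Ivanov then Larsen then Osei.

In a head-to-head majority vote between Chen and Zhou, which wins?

Chen

Ballots ranking Chen above Zhou: 2 + 3 + 3 = 8.
Ballots ranking Zhou above Chen: 15 − 8 = 7.
Chen wins the head-to-head 8–7.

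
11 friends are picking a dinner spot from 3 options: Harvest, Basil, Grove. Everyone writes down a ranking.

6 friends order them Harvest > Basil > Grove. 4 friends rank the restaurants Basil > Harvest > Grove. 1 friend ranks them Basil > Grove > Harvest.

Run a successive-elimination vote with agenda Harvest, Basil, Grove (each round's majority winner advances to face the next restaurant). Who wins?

Round 1: Harvest vs Basil — 6–5, Harvest advances.
Round 2: Harvest vs Grove — 10–1, Harvest advances.
Harvest survives the agenda.

Harvest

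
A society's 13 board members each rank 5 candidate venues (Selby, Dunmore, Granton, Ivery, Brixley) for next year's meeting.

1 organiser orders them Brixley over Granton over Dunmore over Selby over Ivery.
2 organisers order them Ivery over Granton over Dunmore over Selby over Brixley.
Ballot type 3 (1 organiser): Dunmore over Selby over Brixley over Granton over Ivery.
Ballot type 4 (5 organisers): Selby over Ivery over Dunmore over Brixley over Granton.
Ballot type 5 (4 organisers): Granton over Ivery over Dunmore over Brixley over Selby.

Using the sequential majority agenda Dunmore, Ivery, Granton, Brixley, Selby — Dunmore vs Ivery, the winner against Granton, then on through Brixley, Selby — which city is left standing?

Round 1: Dunmore vs Ivery — 2–11, Ivery advances.
Round 2: Ivery vs Granton — 7–6, Ivery advances.
Round 3: Ivery vs Brixley — 11–2, Ivery advances.
Round 4: Ivery vs Selby — 6–7, Selby advances.
The agenda winner is Selby.

Selby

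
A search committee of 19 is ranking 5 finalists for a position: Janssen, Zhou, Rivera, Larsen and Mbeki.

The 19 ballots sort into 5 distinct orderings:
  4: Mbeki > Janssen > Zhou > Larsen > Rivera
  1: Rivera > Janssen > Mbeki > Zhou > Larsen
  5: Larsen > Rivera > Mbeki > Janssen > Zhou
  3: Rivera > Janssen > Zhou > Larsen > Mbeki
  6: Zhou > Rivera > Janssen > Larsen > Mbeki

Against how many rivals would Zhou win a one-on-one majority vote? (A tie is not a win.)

2

Zhou against each rival (19 committee members):
Zhou vs Janssen: Zhou preferred on 6 ballots; Janssen wins 13–6.
Zhou vs Rivera: 10 to 9, Zhou.
Zhou vs Larsen: 14 to 5, Zhou.
Zhou vs Mbeki: Zhou is ranked higher on 3+6 = 9 ballots, Mbeki on 10. Mbeki wins 10–9.
Zhou beats Rivera, Larsen; loses to Janssen, Mbeki — 2 pairwise wins.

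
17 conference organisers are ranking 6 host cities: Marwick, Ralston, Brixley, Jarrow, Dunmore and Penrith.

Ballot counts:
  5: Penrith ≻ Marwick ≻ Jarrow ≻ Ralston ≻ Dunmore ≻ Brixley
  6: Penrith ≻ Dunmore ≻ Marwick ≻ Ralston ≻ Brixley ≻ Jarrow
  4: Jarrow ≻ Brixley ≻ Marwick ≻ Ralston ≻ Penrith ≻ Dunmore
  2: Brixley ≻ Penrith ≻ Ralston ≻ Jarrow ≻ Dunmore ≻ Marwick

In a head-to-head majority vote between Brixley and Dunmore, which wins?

Dunmore

Ballots ranking Brixley above Dunmore: 4 + 2 = 6.
Ballots ranking Dunmore above Brixley: 17 − 6 = 11.
Dunmore wins the head-to-head 11–6.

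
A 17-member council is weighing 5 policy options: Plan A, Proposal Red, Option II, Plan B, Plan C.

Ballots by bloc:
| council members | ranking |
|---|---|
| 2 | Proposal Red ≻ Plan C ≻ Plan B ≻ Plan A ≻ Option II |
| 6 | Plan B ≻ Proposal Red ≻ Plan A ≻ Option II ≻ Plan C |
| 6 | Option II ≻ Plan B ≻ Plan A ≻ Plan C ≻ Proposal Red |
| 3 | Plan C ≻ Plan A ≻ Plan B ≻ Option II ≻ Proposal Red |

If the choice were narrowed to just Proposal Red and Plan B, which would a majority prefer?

Plan B

Ballots ranking Proposal Red above Plan B: 2.
Ballots ranking Plan B above Proposal Red: 17 − 2 = 15.
Plan B wins the head-to-head 15–2.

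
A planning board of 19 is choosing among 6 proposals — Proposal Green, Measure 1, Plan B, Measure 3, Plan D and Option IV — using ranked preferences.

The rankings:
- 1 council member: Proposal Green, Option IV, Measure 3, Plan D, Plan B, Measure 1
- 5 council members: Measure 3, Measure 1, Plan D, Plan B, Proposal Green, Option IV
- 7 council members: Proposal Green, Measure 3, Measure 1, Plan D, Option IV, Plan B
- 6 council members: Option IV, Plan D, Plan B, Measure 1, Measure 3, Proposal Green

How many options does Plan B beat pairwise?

Plan B against each rival (19 council members):
Plan B vs Proposal Green: Plan B wins 11–8.
Plan B vs Measure 1: Plan B is ranked higher on 1+6 = 7 ballots, Measure 1 on 12. Measure 1 wins 12–7.
Plan B vs Measure 3: 6 to 13, Measure 3.
Plan B vs Plan D: 0 for Plan B, 19 for Plan D — Plan D by 19–0.
Plan B vs Option IV: Plan B is ranked higher on 5 ballots, Option IV on 14. Option IV wins 14–5.
Plan B beats Proposal Green; loses to Measure 1, Measure 3, Plan D, Option IV — 1 pairwise win.

1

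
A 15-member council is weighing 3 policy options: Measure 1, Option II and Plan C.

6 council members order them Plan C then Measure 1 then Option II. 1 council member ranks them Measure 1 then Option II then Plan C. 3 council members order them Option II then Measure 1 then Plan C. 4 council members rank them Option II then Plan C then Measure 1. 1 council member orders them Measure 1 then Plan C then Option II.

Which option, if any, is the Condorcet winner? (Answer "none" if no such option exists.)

none

Pairwise majorities:
Measure 1 vs Option II: Measure 1 wins 8–7.
Measure 1–Plan C: Plan C 10–5.
Option II–Plan C: Option II 8–7.
No option is unbeaten: Measure 1 loses to Plan C; Option II loses to Measure 1; Plan C loses to Option II. In particular Measure 1 → Option II → Plan C → Measure 1 is a majority cycle — no Condorcet winner exists.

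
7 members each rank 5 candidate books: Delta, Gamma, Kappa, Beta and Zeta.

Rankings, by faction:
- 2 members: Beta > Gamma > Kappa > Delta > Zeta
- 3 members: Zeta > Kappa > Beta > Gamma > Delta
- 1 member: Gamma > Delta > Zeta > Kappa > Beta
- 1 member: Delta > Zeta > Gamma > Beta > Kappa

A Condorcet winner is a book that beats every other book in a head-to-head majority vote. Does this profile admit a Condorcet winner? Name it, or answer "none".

none

Check each pair by majority over 7 ballots:
Delta vs Gamma: Gamma, 6–1.
Delta vs Kappa: Kappa wins 5–2.
Delta vs Beta: Beta, 5–2.
Delta vs Zeta: Delta wins 4–3.
Gamma vs Kappa: Gamma, 4–3.
Gamma vs Beta: Beta, 5–2.
Gamma vs Zeta: Zeta wins 4–3.
Kappa vs Beta: Kappa wins 4–3.
Kappa–Zeta: Zeta 5–2.
Beta vs Zeta: Zeta wins 5–2.
Every book loses at least once (Delta loses to Gamma; Gamma loses to Beta; Kappa loses to Gamma; Beta loses to Kappa; Zeta loses to Delta). The majority relation contains the cycle Delta > Zeta > Gamma > Delta, so there is no Condorcet winner.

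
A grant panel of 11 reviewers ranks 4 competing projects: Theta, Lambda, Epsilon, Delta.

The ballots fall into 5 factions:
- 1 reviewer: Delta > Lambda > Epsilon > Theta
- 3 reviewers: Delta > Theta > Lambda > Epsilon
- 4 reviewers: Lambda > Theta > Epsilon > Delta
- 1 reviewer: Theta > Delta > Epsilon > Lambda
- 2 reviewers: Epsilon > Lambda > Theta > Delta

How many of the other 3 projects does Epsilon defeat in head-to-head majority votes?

Epsilon against each rival (11 reviewers):
Epsilon vs Theta: 1+2 = 3 for Epsilon, 8 for Theta — Theta by 8–3.
Epsilon–Lambda: Lambda 8–3.
Epsilon vs Delta: Epsilon, 6–5.
Epsilon beats Delta; loses to Theta, Lambda — 1 pairwise win.

1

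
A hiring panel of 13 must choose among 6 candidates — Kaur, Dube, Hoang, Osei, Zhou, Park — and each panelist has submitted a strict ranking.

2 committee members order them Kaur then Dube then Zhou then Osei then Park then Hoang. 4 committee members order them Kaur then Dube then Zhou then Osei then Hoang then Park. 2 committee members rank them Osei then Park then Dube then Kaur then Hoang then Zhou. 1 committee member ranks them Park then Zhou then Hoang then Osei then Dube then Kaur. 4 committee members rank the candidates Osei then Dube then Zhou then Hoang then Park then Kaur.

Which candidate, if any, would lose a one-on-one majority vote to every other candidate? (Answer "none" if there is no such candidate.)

Pairwise majorities:
Kaur vs Dube: Dube, 7–6.
Kaur–Hoang: Kaur 8–5.
Kaur vs Osei: Osei wins 7–6.
Kaur vs Zhou: Kaur preferred on 2+4+2 = 8 ballots; Kaur wins 8–5.
Kaur vs Park: 2+4 = 6 for Kaur, 7 for Park — Park by 7–6.
Dube vs Hoang: Dube wins 12–1.
Dube vs Osei: 6 to 7, Osei.
Dube vs Zhou: Dube wins 12–1.
Dube vs Park: Dube preferred on 2+4+4 = 10 ballots; Dube wins 10–3.
Hoang–Osei: Osei 12–1.
Hoang–Zhou: Zhou 11–2.
Hoang vs Park: Hoang, 8–5.
Osei vs Zhou: 2+4 = 6 for Osei, 7 for Zhou — Zhou by 7–6.
Osei vs Park: 12 to 1, Osei.
Zhou vs Park: 2+4+4 = 10 for Zhou, 3 for Park — Zhou by 10–3.
No candidate is winless: Kaur beats Hoang; Dube beats Kaur; Hoang beats Park; Osei beats Kaur; Zhou beats Hoang; Park beats Kaur. There is no Condorcet loser.

none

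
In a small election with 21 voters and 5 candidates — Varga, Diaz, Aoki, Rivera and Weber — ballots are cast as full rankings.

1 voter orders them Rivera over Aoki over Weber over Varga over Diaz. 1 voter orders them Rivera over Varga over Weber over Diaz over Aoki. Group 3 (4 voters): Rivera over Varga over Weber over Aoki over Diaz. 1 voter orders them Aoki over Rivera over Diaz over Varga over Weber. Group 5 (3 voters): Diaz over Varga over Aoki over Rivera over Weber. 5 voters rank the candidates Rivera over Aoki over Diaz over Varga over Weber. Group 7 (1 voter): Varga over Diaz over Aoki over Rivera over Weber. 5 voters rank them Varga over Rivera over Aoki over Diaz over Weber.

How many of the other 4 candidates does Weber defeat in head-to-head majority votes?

0

Weber against each rival (21 voters):
Weber vs Varga: 1 to 20, Varga.
Weber vs Diaz: 6 to 15, Diaz.
Weber vs Aoki: Weber preferred on 1+4 = 5 ballots; Aoki wins 16–5.
Weber vs Rivera: Weber is ranked higher on 0 ballots, Rivera on 21. Rivera wins 21–0.
Weber beats no one; loses to Varga, Diaz, Aoki, Rivera — 0 pairwise wins.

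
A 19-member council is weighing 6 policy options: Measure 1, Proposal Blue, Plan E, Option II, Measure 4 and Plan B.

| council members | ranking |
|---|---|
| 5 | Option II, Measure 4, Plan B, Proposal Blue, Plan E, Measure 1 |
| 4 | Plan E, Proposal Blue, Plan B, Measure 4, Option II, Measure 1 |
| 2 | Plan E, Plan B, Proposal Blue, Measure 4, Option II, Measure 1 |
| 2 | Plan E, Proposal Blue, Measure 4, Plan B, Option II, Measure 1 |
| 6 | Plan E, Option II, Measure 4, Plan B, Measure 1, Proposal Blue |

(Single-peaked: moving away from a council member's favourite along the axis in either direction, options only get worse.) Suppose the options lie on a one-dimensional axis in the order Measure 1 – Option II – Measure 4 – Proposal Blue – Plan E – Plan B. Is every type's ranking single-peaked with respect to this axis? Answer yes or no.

Axis positions: Measure 1=1, Option II=2, Measure 4=3, Proposal Blue=4, Plan E=5, Plan B=6.
Type 1: ranking walks positions 2-3-6-4-5-1; Plan B is ranked above Proposal Blue even though Proposal Blue lies between Plan B and the peak Option II on the axis — preferences dip and rise again. Not single-peaked.
Type 2 (peak Plan E at position 5): ranking walks positions 5-4-6-3-2-1, expanding outward from the peak — single-peaked.
Type 3 (peak Plan E at position 5): ranking walks positions 5-6-4-3-2-1, expanding outward from the peak — single-peaked.
Type 4 (peak Plan E at position 5): ranking walks positions 5-4-3-6-2-1, expanding outward from the peak — single-peaked.
Type 5: ranking walks positions 5-2-3-6-1-4; Option II is ranked above Proposal Blue even though Proposal Blue lies between Option II and the peak Plan E on the axis — preferences dip and rise again. Not single-peaked.
Type 1 violates single-peakedness, so the profile is not single-peaked on this axis.

no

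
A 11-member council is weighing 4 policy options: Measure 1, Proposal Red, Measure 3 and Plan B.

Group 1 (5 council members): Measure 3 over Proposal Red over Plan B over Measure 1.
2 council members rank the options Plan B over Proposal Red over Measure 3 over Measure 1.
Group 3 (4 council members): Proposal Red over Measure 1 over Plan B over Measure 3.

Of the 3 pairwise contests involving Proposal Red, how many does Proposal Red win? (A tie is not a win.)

3

Proposal Red against each rival (11 council members):
Proposal Red vs Measure 1: Proposal Red is ranked higher on 5+2+4 = 11 ballots, Measure 1 on 0. Proposal Red wins 11–0.
Proposal Red vs Measure 3: 2+4 = 6 for Proposal Red, 5 for Measure 3 — Proposal Red by 6–5.
Proposal Red–Plan B: Proposal Red 9–2.
Proposal Red beats Measure 1, Measure 3, Plan B — 3 pairwise wins.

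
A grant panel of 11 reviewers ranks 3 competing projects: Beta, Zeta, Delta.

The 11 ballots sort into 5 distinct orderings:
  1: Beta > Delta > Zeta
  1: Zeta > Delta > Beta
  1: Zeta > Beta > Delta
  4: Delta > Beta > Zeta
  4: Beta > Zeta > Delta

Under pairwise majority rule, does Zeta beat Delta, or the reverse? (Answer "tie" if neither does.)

Zeta

Ballots ranking Zeta above Delta: 1 + 1 + 4 = 6.
Ballots ranking Delta above Zeta: 11 − 6 = 5.
Zeta wins the head-to-head 6–5.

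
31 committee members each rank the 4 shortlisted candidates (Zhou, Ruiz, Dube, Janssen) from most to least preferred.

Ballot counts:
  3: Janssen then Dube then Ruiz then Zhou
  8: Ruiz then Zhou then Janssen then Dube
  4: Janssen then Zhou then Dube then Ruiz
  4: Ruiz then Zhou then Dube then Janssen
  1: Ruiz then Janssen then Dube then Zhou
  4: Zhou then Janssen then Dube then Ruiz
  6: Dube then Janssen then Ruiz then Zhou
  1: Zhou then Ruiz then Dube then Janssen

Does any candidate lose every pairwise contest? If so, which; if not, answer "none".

Head-to-head results (31 committee members):
Zhou vs Ruiz: Zhou preferred on 4+4+1 = 9 ballots; Ruiz wins 22–9.
Zhou vs Dube: 21 to 10, Zhou.
Zhou–Janssen: Zhou 17–14.
Ruiz vs Dube: Ruiz is ranked higher on 8+4+1+1 = 14 ballots, Dube on 17. Dube wins 17–14.
Ruiz vs Janssen: Janssen wins 17–14.
Dube vs Janssen: 4+6+1 = 11 for Dube, 20 for Janssen — Janssen by 20–11.
Each candidate has at least one pairwise win (Zhou beats Dube; Ruiz beats Zhou; Dube beats Ruiz; Janssen beats Ruiz) — no Condorcet loser.

none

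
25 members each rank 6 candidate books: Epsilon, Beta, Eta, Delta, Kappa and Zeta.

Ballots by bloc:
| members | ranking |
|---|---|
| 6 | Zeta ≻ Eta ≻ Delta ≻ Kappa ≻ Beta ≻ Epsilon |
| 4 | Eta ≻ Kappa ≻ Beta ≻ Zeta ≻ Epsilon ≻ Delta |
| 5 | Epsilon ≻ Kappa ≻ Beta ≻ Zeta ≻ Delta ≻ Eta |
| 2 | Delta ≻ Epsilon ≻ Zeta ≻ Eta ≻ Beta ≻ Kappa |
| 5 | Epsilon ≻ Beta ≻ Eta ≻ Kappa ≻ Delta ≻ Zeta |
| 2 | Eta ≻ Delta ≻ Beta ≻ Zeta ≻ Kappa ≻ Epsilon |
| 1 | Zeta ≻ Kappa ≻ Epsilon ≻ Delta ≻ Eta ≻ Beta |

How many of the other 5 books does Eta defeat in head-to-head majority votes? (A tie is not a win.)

Eta against each rival (25 members):
Eta vs Epsilon: Eta is ranked higher on 6+4+2 = 12 ballots, Epsilon on 13. Epsilon wins 13–12.
Eta vs Beta: 15 to 10, Eta.
Eta vs Delta: Eta, 17–8.
Eta vs Kappa: 6+4+2+5+2 = 19 for Eta, 6 for Kappa — Eta by 19–6.
Eta vs Zeta: Zeta wins 14–11.
Eta beats Beta, Delta, Kappa; loses to Epsilon, Zeta — 3 pairwise wins.

3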